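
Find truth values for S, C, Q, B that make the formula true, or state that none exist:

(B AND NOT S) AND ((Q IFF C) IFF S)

S: False, C: True, Q: False, B: True

  B AND NOT S = True
    NOT S = True
  (Q IFF C) IFF S = True
    Q IFF C = False
Both conjuncts True, so the formula holds.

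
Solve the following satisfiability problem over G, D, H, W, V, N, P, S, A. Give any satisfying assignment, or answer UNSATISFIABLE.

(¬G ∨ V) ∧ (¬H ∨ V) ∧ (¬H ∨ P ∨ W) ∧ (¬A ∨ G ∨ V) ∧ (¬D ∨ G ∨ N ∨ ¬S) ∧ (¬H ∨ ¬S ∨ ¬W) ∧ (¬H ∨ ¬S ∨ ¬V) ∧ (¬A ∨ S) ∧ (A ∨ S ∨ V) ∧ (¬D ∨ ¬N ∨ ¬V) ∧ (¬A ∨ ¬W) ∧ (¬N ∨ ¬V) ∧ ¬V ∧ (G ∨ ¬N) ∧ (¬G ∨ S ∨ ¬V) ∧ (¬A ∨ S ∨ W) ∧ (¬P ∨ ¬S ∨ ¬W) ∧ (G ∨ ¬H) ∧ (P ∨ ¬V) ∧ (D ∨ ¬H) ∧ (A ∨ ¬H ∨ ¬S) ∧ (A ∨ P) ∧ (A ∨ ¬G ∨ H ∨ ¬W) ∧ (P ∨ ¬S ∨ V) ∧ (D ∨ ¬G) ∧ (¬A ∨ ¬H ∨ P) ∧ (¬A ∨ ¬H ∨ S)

G: False, D: False, H: False, W: False, V: False, N: False, P: True, S: True, A: False

Unit clause (¬V) forces V = False.
In (¬G ∨ V) only ¬G is left, so G = False.
In (¬H ∨ V) only ¬H is left, so H = False.
In (¬A ∨ G ∨ V) only ¬A is left, so A = False.
In (A ∨ S ∨ V) only S is left, so S = True.
In (G ∨ ¬N) only ¬N is left, so N = False.
In (A ∨ P) only P is left, so P = True.
In (¬D ∨ G ∨ N ∨ ¬S) only ¬D is left, so D = False.
In (¬P ∨ ¬S ∨ ¬W) only ¬W is left, so W = False.
All clauses satisfied.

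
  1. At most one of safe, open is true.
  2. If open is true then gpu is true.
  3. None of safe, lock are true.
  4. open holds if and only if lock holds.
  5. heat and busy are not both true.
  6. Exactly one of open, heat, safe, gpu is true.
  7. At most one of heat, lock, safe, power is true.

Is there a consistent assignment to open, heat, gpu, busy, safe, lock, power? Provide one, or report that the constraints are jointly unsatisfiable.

open: False; heat: True; gpu: False; busy: False; safe: False; lock: False; power: False

  (1) {safe, open}: 0 true — at most one ✓
  (2) open=F ⇒ gpu: vacuous ✓
  (3) {safe, lock}: 0 true — none ✓
  (4) open=F, lock=F — same ✓
  (5) heat=T, busy=F — not both ✓
  (6) {open, heat, safe, gpu}: 1 true — exactly one ✓
  (7) {heat, lock, safe, power}: 1 true — at most one ✓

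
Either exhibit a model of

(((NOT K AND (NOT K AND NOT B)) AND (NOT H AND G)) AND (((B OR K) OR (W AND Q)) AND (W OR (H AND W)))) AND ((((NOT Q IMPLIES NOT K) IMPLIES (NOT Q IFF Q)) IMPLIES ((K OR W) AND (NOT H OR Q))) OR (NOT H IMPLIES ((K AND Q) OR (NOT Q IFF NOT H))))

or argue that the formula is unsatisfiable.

G = True, Q = True, K = False, W = True, B = False, H = False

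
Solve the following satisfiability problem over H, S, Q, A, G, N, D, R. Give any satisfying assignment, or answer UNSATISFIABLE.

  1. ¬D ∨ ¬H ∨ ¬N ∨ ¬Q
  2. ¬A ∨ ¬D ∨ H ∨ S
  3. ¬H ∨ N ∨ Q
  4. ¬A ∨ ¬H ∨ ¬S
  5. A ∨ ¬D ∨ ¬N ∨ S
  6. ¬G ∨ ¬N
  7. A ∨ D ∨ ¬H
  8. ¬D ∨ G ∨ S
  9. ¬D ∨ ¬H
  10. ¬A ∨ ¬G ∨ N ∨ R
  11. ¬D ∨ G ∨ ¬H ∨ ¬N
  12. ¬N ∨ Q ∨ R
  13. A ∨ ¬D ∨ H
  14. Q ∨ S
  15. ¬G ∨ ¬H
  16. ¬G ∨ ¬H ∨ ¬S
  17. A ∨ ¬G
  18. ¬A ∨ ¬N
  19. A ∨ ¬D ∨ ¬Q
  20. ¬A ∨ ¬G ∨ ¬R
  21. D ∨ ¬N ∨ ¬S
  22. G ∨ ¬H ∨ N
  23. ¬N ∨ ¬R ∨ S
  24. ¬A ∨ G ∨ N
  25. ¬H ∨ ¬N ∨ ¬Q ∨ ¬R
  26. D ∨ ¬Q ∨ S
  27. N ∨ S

Try H = True:
  (¬D ∨ ¬H) forces D = False.
  (A ∨ D ∨ ¬H) forces A = True.
  (¬A ∨ ¬H ∨ ¬S) forces S = False.
  (Q ∨ S) forces Q = True.
  clause (D ∨ ¬Q ∨ S) is falsified — backtrack.
So H = False.
Set S = True.
Set Q = True.
Set A = False.
  then (A ∨ ¬D ∨ H) forces D = False.
  then (A ∨ ¬G) forces G = False.
  then (D ∨ ¬N ∨ ¬S) forces N = False.
Set R = True.
All clauses satisfied.

H=F, S=T, Q=T, A=F, G=F, N=F, D=F, R=T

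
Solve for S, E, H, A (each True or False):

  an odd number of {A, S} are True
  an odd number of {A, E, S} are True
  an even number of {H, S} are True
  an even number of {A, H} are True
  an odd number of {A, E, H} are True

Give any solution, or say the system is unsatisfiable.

The formula is unsatisfiable.

Adding constraints 1, 3, 4 mod 2: every variable appears an even number of times on the left, so the left side is 0.
But the right sides sum to 1 (mod 2). 0 ≠ 1 — the system is inconsistent.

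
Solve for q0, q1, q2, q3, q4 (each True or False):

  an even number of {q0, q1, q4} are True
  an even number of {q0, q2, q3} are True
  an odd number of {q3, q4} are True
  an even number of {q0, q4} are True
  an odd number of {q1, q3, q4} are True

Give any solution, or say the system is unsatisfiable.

q0=F, q1=F, q2=T, q3=T, q4=F

{q0, q1, q4}: 0 true → even ✓
{q0, q2, q3}: 2 true → even ✓
{q3, q4}: 1 true → odd ✓
{q0, q4}: 0 true → even ✓
{q1, q3, q4}: 1 true → odd ✓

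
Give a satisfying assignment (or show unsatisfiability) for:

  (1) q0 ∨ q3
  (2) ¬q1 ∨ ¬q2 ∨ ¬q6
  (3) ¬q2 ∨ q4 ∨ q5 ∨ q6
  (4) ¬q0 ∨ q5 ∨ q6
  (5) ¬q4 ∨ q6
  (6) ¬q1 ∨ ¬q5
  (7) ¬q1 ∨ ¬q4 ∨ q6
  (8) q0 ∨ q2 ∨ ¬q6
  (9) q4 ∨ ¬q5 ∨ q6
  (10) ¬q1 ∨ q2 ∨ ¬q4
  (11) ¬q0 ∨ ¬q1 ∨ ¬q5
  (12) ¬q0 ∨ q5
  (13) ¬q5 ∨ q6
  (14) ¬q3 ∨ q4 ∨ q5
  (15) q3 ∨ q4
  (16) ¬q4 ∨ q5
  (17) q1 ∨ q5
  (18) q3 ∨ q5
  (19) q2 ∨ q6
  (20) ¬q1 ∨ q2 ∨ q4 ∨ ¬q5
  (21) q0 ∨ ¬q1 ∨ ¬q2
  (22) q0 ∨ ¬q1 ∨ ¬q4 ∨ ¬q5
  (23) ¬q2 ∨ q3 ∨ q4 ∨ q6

q0 = True; q1 = False; q2 = True; q3 = True; q4 = False; q5 = True; q6 = True

Set q0 = True.
  then (¬q0 ∨ q5) forces q5 = True.
  then (¬q5 ∨ q6) forces q6 = True.
  then (¬q1 ∨ ¬q5) forces q1 = False.
Set q2 = True.
Set q3 = True.
Set q4 = False.
All clauses satisfied.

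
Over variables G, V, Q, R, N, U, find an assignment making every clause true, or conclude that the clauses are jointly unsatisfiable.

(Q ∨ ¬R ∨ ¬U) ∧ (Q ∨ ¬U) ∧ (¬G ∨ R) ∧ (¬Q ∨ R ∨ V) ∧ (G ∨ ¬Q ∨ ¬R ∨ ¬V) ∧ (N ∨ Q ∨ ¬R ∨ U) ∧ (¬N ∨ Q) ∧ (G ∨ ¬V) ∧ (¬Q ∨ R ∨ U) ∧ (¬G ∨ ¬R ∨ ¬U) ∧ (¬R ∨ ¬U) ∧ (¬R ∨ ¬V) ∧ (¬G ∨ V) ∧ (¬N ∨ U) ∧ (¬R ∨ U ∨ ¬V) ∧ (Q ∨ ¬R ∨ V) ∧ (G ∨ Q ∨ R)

Try G = True:
  (¬G ∨ R) forces R = True.
  (¬G ∨ ¬R ∨ ¬U) forces U = False.
  (¬R ∨ ¬V) forces V = False.
  clause (¬G ∨ V) is falsified — backtrack.
So G = False.
  then (G ∨ ¬V) forces V = False.
Set Q = True.
  then (¬Q ∨ R ∨ V) forces R = True.
  then (¬R ∨ ¬U) forces U = False.
  then (¬N ∨ U) forces N = False.
All clauses satisfied.

G: False; V: False; Q: True; R: True; N: False; U: False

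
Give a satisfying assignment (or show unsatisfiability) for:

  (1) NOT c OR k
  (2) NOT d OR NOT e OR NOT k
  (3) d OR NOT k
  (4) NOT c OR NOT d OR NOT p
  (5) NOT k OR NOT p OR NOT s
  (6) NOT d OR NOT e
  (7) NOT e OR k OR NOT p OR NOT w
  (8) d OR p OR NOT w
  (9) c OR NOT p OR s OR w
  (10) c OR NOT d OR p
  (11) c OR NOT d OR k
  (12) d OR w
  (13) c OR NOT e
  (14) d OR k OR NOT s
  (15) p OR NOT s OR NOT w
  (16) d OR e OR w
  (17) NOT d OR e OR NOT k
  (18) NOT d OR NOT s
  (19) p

w=T; e=F; c=F; d=F; p=T; k=F; s=F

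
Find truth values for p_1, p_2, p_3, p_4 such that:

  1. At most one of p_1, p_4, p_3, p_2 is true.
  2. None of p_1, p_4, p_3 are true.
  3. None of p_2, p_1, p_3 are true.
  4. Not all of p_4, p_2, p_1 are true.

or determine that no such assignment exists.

p_1=F; p_2=F; p_3=F; p_4=F

  (1) {p_1, p_4, p_3, p_2}: 0 true — at most one ✓
  (2) {p_1, p_4, p_3}: 0 true — none ✓
  (3) {p_2, p_1, p_3}: 0 true — none ✓
  (4) {p_4, p_2, p_1}: 0/3 true — not all ✓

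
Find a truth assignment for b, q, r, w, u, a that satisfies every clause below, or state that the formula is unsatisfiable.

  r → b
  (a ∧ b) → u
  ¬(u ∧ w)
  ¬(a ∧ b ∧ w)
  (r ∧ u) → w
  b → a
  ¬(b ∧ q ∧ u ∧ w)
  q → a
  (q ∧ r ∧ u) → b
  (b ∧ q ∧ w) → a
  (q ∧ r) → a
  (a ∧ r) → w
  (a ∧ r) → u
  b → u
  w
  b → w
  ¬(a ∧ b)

b = False, q = True, r = False, w = True, u = False, a = True

Unit clause (w) forces w = True.
In (¬u ∨ ¬w) only ¬u is left, so u = False.
In (¬b ∨ u) only ¬b is left, so b = False.
In (b ∨ ¬r) only ¬r is left, so r = False.
Set q = True.
  then (a ∨ ¬q) forces a = True.
All clauses satisfied.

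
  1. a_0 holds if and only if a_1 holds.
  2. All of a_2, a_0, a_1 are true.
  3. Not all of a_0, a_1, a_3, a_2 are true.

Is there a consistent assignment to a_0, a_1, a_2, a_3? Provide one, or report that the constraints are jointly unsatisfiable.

a_0 = True; a_1 = True; a_2 = True; a_3 = False

  (1) a_0=T, a_1=T — same ✓
  (2) {a_2, a_0, a_1}: all 3 true ✓
  (3) {a_0, a_1, a_3, a_2}: 3/4 true — not all ✓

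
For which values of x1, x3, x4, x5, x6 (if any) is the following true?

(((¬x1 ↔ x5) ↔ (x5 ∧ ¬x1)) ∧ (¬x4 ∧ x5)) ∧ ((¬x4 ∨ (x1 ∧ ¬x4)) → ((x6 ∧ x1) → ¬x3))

x1 = False; x3 = True; x4 = False; x5 = True; x6 = True

  ((¬x1 ↔ x5) ↔ (x5 ∧ ¬x1)) ∧ (¬x4 ∧ x5) = True
    (¬x1 ↔ x5) ↔ (x5 ∧ ¬x1) = True
      ¬x1 ↔ x5 = True
        ¬x1 = True
      x5 ∧ ¬x1 = True
        ¬x1 = True
    ¬x4 ∧ x5 = True
      ¬x4 = True
  (¬x4 ∨ (x1 ∧ ¬x4)) → ((x6 ∧ x1) → ¬x3) = True
    ¬x4 ∨ (x1 ∧ ¬x4) = True
      ¬x4 = True
      x1 ∧ ¬x4 = False
        ¬x4 = True
    (x6 ∧ x1) → ¬x3 = True
      x6 ∧ x1 = False
      ¬x3 = False
Both conjuncts True, so the formula holds.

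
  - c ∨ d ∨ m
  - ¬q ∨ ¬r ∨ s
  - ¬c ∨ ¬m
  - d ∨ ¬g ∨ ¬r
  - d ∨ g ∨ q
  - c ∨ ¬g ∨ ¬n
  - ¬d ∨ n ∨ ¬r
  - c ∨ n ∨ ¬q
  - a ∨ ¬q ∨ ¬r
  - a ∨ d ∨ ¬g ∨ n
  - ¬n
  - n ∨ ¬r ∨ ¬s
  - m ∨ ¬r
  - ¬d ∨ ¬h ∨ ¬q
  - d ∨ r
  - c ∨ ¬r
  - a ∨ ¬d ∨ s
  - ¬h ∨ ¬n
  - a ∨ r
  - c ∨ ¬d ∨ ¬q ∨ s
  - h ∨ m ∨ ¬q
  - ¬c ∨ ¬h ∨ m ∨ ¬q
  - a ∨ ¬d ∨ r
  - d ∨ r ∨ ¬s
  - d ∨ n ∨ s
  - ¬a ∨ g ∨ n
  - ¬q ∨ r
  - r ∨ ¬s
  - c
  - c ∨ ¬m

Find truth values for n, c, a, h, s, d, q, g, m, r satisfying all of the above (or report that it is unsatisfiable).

n=F, c=T, a=T, h=T, s=F, d=T, q=F, g=T, m=F, r=F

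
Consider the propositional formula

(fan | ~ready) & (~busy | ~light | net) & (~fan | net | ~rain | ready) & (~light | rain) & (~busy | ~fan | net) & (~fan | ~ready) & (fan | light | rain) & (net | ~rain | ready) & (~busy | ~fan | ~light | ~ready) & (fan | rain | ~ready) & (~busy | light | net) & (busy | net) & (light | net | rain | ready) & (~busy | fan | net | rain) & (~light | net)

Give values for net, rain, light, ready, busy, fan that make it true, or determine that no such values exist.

net: True, rain: True, light: False, ready: False, busy: True, fan: False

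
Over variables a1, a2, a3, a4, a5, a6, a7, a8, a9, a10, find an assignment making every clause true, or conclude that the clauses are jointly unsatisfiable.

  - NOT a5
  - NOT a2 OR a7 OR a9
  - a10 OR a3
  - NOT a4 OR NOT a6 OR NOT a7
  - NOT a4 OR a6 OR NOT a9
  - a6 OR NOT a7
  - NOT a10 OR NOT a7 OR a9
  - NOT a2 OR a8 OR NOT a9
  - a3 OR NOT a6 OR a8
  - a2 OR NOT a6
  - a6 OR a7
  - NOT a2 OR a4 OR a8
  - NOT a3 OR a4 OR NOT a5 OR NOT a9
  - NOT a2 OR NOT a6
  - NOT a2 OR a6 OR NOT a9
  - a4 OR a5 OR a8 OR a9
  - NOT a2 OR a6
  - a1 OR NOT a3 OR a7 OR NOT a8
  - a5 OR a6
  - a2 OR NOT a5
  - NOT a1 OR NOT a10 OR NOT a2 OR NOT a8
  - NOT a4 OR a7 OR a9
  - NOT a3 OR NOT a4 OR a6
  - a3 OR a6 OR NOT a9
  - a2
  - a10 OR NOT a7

Case a2 = True:
  (NOT a5) forces a5 = False.
  (NOT a2 OR NOT a6) forces a6 = False.
  Clause (NOT a2 OR a6) is falsified — contradiction.
Case a2 = False:
  Clause (a2) is falsified — contradiction.
Both cases fail, so the formula is unsatisfiable.

UNSATISFIABLE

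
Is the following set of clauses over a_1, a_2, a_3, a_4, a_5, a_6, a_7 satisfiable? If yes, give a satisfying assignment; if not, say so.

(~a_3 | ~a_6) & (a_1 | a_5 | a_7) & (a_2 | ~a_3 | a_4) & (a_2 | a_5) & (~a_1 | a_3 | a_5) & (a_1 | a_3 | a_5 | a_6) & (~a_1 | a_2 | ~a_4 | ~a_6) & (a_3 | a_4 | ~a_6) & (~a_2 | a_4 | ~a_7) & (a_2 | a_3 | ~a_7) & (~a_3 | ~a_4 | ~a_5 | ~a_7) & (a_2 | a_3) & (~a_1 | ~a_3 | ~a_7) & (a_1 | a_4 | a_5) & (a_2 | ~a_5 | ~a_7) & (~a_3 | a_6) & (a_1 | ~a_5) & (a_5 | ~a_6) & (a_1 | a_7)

a_1=T; a_2=T; a_3=F; a_4=T; a_5=T; a_6=T; a_7=F

Set a_1 = True.
Try a_2 = False:
  (a_2 | a_5) forces a_5 = True.
  (a_2 | a_3) forces a_3 = True.
  (~a_3 | ~a_6) forces a_6 = False.
  clause (~a_3 | a_6) is falsified — backtrack.
So a_2 = True.
Try a_3 = True:
  (~a_3 | ~a_6) forces a_6 = False.
  clause (~a_3 | a_6) is falsified — backtrack.
So a_3 = False.
  then (~a_1 | a_3 | a_5) forces a_5 = True.
Set a_4 = True.
Set a_6 = True.
Set a_7 = False.
All clauses satisfied.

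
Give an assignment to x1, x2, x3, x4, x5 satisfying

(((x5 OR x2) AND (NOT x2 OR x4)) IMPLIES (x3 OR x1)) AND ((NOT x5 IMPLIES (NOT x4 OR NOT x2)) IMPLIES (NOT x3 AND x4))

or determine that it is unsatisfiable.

x1 = True, x2 = True, x3 = False, x4 = True, x5 = False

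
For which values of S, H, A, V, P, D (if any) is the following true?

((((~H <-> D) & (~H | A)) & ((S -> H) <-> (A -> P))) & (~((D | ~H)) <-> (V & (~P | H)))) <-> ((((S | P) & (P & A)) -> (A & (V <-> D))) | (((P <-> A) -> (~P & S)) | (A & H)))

S: True; H: True; A: True; V: True; P: True; D: False

  ((((~H <-> D) & (~H | A)) & ((S -> H) <-> (A -> P))) & (~((D | ~H)) <-> (V & (~P | H)))) <-> ((((S | P) & (P & A)) -> (A & (V <-> D))) | (((P <-> A) -> (~P & S)) | (A & H))) = True
    (((~H <-> D) & (~H | A)) & ((S -> H) <-> (A -> P))) & (~((D | ~H)) <-> (V & (~P | H))) = True
      ((~H <-> D) & (~H | A)) & ((S -> H) <-> (A -> P)) = True
        (~H <-> D) & (~H | A) = True
          ~H <-> D = True
            ~H = False
          ~H | A = True
            ~H = False
        (S -> H) <-> (A -> P) = True
          S -> H = True
          A -> P = True
      ~((D | ~H)) <-> (V & (~P | H)) = True
        ~((D | ~H)) = True
          D | ~H = False
            ~H = False
        V & (~P | H) = True
          ~P | H = True
            ~P = False
    (((S | P) & (P & A)) -> (A & (V <-> D))) | (((P <-> A) -> (~P & S)) | (A & H)) = True
      ((S | P) & (P & A)) -> (A & (V <-> D)) = False
        (S | P) & (P & A) = True
          S | P = True
          P & A = True
        A & (V <-> D) = False
          V <-> D = False
      ((P <-> A) -> (~P & S)) | (A & H) = True
        (P <-> A) -> (~P & S) = False
          P <-> A = True
          ~P & S = False
            ~P = False
        A & H = True
The formula evaluates to True.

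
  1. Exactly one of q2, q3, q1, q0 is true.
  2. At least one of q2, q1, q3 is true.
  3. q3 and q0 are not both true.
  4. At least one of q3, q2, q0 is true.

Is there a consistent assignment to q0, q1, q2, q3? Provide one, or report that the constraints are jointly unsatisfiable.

q0=F, q1=F, q2=F, q3=T

  (1) {q2, q3, q1, q0}: 1 true — exactly one ✓
  (2) {q2, q1, q3}: 1 true — at least one ✓
  (3) q3=T, q0=F — not both ✓
  (4) {q3, q2, q0}: 1 true — at least one ✓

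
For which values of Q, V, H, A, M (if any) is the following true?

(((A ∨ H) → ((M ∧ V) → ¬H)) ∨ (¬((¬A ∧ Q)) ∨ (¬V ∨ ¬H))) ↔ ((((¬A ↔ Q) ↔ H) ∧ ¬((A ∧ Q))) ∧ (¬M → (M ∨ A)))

Q=F; V=T; H=F; A=F; M=T

  (((A ∨ H) → ((M ∧ V) → ¬H)) ∨ (¬((¬A ∧ Q)) ∨ (¬V ∨ ¬H))) ↔ ((((¬A ↔ Q) ↔ H) ∧ ¬((A ∧ Q))) ∧ (¬M → (M ∨ A))) = True
    ((A ∨ H) → ((M ∧ V) → ¬H)) ∨ (¬((¬A ∧ Q)) ∨ (¬V ∨ ¬H)) = True
      (A ∨ H) → ((M ∧ V) → ¬H) = True
        A ∨ H = False
        (M ∧ V) → ¬H = True
          M ∧ V = True
          ¬H = True
      ¬((¬A ∧ Q)) ∨ (¬V ∨ ¬H) = True
        ¬((¬A ∧ Q)) = True
          ¬A ∧ Q = False
            ¬A = True
        ¬V ∨ ¬H = True
          ¬V = False
          ¬H = True
    (((¬A ↔ Q) ↔ H) ∧ ¬((A ∧ Q))) ∧ (¬M → (M ∨ A)) = True
      ((¬A ↔ Q) ↔ H) ∧ ¬((A ∧ Q)) = True
        (¬A ↔ Q) ↔ H = True
          ¬A ↔ Q = False
            ¬A = True
        ¬((A ∧ Q)) = True
          A ∧ Q = False
      ¬M → (M ∨ A) = True
        ¬M = False
        M ∨ A = True
The formula evaluates to True.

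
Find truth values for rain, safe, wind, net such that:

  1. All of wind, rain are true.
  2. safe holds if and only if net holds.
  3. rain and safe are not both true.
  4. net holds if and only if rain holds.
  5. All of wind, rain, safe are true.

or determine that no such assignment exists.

Case safe = True:
  (1) forces wind = True.
  (1) forces rain = True.
  Constraint (3) is violated (rain=T, safe=T) — contradiction.
Case safe = False:
  Constraint (5) is violated (safe=F) — contradiction.
Both cases fail — unsatisfiable.

The formula is unsatisfiable.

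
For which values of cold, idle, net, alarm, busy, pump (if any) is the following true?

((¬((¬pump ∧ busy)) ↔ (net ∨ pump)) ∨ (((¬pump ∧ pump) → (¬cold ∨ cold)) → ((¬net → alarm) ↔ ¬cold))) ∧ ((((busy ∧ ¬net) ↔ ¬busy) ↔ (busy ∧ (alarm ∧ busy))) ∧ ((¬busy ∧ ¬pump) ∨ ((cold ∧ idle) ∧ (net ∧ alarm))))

cold = False, idle = False, net = True, alarm = False, busy = False, pump = False

  (¬((¬pump ∧ busy)) ↔ (net ∨ pump)) ∨ (((¬pump ∧ pump) → (¬cold ∨ cold)) → ((¬net → alarm) ↔ ¬cold)) = True
    ¬((¬pump ∧ busy)) ↔ (net ∨ pump) = True
      ¬((¬pump ∧ busy)) = True
        ¬pump ∧ busy = False
          ¬pump = True
      net ∨ pump = True
    ((¬pump ∧ pump) → (¬cold ∨ cold)) → ((¬net → alarm) ↔ ¬cold) = True
      (¬pump ∧ pump) → (¬cold ∨ cold) = True
        ¬pump ∧ pump = False
          ¬pump = True
        ¬cold ∨ cold = True
          ¬cold = True
      (¬net → alarm) ↔ ¬cold = True
        ¬net → alarm = True
          ¬net = False
        ¬cold = True
  (((busy ∧ ¬net) ↔ ¬busy) ↔ (busy ∧ (alarm ∧ busy))) ∧ ((¬busy ∧ ¬pump) ∨ ((cold ∧ idle) ∧ (net ∧ alarm))) = True
    ((busy ∧ ¬net) ↔ ¬busy) ↔ (busy ∧ (alarm ∧ busy)) = True
      (busy ∧ ¬net) ↔ ¬busy = False
        busy ∧ ¬net = False
          ¬net = False
        ¬busy = True
      busy ∧ (alarm ∧ busy) = False
        alarm ∧ busy = False
    (¬busy ∧ ¬pump) ∨ ((cold ∧ idle) ∧ (net ∧ alarm)) = True
      ¬busy ∧ ¬pump = True
        ¬busy = True
        ¬pump = True
      (cold ∧ idle) ∧ (net ∧ alarm) = False
        cold ∧ idle = False
        net ∧ alarm = False
Both conjuncts True, so the formula holds.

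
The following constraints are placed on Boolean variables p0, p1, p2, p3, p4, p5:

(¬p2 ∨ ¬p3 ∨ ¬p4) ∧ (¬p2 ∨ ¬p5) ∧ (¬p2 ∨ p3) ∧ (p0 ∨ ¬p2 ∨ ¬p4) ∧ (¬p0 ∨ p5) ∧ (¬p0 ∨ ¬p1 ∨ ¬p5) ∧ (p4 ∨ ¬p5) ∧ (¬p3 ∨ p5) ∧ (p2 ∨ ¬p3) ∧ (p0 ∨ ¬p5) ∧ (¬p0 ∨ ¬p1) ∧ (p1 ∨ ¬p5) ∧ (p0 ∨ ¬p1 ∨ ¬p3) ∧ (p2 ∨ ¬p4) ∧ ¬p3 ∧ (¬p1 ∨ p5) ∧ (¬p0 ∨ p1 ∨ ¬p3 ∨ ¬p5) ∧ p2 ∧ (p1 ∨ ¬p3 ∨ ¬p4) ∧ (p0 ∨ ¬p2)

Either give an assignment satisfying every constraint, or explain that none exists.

No satisfying assignment exists.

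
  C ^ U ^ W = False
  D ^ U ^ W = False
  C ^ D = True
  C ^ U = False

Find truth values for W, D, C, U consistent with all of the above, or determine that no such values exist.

Adding constraints 1, 2, 3 mod 2: every variable appears an even number of times on the left, so the left side is 0.
But the right sides sum to 1 (mod 2). 0 ≠ 1 — the system is inconsistent.

No satisfying assignment exists.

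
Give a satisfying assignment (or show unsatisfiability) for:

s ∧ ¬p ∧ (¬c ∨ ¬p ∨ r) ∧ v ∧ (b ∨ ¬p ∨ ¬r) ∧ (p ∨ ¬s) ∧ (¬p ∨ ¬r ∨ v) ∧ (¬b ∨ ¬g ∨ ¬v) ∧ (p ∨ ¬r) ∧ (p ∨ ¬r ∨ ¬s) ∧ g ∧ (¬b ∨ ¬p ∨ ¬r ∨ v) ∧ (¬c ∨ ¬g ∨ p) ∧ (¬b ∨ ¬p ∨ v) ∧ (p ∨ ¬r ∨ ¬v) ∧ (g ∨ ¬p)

Unsatisfiable

Case s = True:
  (¬p) forces p = False.
  Clause (p ∨ ¬s) is falsified — contradiction.
Case s = False:
  Clause (s) is falsified — contradiction.
Both cases fail, so the formula is unsatisfiable.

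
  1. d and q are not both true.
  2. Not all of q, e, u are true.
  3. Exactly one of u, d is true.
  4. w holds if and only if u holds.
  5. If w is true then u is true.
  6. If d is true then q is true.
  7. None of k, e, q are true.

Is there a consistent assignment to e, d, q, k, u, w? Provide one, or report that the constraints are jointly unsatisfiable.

e = False, d = False, q = False, k = False, u = True, w = True

  (1) d=F, q=F — not both ✓
  (2) {q, e, u}: 1/3 true — not all ✓
  (3) {u, d}: 1 true — exactly one ✓
  (4) w=T, u=T — same ✓
  (5) w=T ⇒ u: T ✓
  (6) d=F ⇒ q: vacuous ✓
  (7) {k, e, q}: 0 true — none ✓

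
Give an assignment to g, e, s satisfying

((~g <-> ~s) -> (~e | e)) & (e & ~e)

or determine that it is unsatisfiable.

Case e = True: the conjunct ~e is False.
Case e = False: the conjunct e is False.
Both cases fail — unsatisfiable.

Unsatisfiable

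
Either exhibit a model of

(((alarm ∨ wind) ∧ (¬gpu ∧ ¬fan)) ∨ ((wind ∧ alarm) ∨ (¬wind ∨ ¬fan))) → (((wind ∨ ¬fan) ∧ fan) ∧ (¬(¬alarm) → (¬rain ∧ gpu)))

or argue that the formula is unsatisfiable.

rain = False, gpu = True, fan = True, wind = True, alarm = True

  (((alarm ∨ wind) ∧ (¬gpu ∧ ¬fan)) ∨ ((wind ∧ alarm) ∨ (¬wind ∨ ¬fan))) → (((wind ∨ ¬fan) ∧ fan) ∧ (¬(¬alarm) → (¬rain ∧ gpu))) = True
    ((alarm ∨ wind) ∧ (¬gpu ∧ ¬fan)) ∨ ((wind ∧ alarm) ∨ (¬wind ∨ ¬fan)) = True
      (alarm ∨ wind) ∧ (¬gpu ∧ ¬fan) = False
        alarm ∨ wind = True
        ¬gpu ∧ ¬fan = False
          ¬gpu = False
          ¬fan = False
      (wind ∧ alarm) ∨ (¬wind ∨ ¬fan) = True
        wind ∧ alarm = True
        ¬wind ∨ ¬fan = False
          ¬wind = False
          ¬fan = False
    ((wind ∨ ¬fan) ∧ fan) ∧ (¬(¬alarm) → (¬rain ∧ gpu)) = True
      (wind ∨ ¬fan) ∧ fan = True
        wind ∨ ¬fan = True
          ¬fan = False
      ¬(¬alarm) → (¬rain ∧ gpu) = True
        ¬(¬alarm) = True
          ¬alarm = False
        ¬rain ∧ gpu = True
          ¬rain = True
The formula evaluates to True.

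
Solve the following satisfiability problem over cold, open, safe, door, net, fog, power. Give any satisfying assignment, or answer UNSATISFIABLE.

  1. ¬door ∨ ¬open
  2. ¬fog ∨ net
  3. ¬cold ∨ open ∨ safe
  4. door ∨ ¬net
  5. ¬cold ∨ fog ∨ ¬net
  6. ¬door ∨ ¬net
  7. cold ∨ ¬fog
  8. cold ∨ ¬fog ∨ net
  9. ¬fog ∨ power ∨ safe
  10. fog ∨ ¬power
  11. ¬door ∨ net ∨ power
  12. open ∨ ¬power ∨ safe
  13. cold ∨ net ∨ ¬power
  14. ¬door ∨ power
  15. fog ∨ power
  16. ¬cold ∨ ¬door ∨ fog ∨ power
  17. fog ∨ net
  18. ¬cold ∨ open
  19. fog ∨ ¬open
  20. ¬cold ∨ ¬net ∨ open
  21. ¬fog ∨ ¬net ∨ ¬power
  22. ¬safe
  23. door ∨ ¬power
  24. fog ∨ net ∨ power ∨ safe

Unsatisfiable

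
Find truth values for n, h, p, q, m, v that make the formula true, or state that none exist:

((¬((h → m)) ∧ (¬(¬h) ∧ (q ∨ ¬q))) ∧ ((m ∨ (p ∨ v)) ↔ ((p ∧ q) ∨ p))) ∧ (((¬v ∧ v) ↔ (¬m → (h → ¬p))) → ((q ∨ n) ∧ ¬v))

n=F; h=T; p=F; q=T; m=F; v=F

  (¬((h → m)) ∧ (¬(¬h) ∧ (q ∨ ¬q))) ∧ ((m ∨ (p ∨ v)) ↔ ((p ∧ q) ∨ p)) = True
    ¬((h → m)) ∧ (¬(¬h) ∧ (q ∨ ¬q)) = True
      ¬((h → m)) = True
        h → m = False
      ¬(¬h) ∧ (q ∨ ¬q) = True
        ¬(¬h) = True
          ¬h = False
        q ∨ ¬q = True
          ¬q = False
    (m ∨ (p ∨ v)) ↔ ((p ∧ q) ∨ p) = True
      m ∨ (p ∨ v) = False
        p ∨ v = False
      (p ∧ q) ∨ p = False
        p ∧ q = False
  ((¬v ∧ v) ↔ (¬m → (h → ¬p))) → ((q ∨ n) ∧ ¬v) = True
    (¬v ∧ v) ↔ (¬m → (h → ¬p)) = False
      ¬v ∧ v = False
        ¬v = True
      ¬m → (h → ¬p) = True
        ¬m = True
        h → ¬p = True
          ¬p = True
    (q ∨ n) ∧ ¬v = True
      q ∨ n = True
      ¬v = True
Both conjuncts True, so the formula holds.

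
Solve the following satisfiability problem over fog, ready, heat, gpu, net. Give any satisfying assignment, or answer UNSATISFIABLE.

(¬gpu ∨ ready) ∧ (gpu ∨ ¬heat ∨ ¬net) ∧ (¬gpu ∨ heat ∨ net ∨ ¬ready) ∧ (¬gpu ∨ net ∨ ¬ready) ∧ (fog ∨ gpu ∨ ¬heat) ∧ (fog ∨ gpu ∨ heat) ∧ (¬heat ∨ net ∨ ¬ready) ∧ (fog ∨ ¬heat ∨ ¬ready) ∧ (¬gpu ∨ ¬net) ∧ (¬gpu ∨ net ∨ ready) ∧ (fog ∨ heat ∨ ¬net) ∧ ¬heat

fog=T, ready=T, heat=F, gpu=F, net=F

Unit clause (¬heat) forces heat = False.
Try fog = False:
  (fog ∨ gpu ∨ heat) forces gpu = True.
  (¬gpu ∨ ready) forces ready = True.
  (¬gpu ∨ heat ∨ net ∨ ¬ready) forces net = True.
  clause (¬gpu ∨ ¬net) is falsified — backtrack.
So fog = True.
Set ready = True.
Try gpu = True:
  (¬gpu ∨ heat ∨ net ∨ ¬ready) forces net = True.
  clause (¬gpu ∨ ¬net) is falsified — backtrack.
So gpu = False.
Set net = False.
All clauses satisfied.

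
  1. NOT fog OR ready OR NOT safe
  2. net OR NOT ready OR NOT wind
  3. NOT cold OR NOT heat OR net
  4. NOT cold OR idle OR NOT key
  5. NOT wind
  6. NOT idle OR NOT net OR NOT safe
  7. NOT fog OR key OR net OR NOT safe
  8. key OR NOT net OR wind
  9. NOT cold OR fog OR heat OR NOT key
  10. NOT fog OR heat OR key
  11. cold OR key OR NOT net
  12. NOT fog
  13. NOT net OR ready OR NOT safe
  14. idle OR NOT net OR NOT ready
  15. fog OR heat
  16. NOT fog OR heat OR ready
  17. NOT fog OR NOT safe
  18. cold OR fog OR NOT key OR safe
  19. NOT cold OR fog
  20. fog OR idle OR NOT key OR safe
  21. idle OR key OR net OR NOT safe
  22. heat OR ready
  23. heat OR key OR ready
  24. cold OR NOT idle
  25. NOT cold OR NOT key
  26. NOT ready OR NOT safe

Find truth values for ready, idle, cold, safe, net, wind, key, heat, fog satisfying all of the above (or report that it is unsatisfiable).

ready: False, idle: False, cold: False, safe: False, net: False, wind: False, key: False, heat: True, fog: False

Unit clause (NOT wind) forces wind = False.
Unit clause (NOT fog) forces fog = False.
In (fog OR heat) only heat is left, so heat = True.
In (NOT cold OR fog) only NOT cold is left, so cold = False.
In (cold OR NOT idle) only NOT idle is left, so idle = False.
Set ready = False.
Set safe = False.
  then (cold OR fog OR NOT key OR safe) forces key = False.
  then (key OR NOT net OR wind) forces net = False.
All clauses satisfied.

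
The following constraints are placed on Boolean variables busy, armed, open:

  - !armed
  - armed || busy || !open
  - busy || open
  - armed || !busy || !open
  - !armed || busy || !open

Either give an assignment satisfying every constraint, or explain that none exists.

Unit clause (!armed) forces armed = False.
Try busy = False:
  (armed || busy || !open) forces open = False.
  clause (busy || open) is falsified — backtrack.
So busy = True.
  then (armed || !busy || !open) forces open = False.
Check each clause:
  (!armed): !armed holds.
  (armed || busy || !open): busy holds.
  (busy || open): busy holds.
  (armed || !busy || !open): !open holds.
  (!armed || busy || !open): !armed holds.
All clauses satisfied.

busy = True, armed = False, open = False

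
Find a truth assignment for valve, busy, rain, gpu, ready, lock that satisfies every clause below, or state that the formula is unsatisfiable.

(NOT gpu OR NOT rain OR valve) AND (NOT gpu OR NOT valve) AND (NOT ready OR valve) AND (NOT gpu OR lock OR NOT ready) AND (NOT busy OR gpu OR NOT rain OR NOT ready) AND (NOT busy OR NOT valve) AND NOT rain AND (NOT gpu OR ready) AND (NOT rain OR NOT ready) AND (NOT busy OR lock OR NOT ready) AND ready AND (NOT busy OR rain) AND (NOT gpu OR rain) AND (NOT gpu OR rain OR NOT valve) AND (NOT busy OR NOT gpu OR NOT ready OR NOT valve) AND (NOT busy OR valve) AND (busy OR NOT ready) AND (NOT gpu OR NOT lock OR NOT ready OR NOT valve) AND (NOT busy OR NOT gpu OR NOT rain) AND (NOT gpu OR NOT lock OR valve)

Unsatisfiable — no assignment works.

Case busy = True:
  (NOT busy OR NOT valve) forces valve = False.
  Clause (NOT busy OR valve) is falsified — contradiction.
Case busy = False:
  (NOT rain) forces rain = False.
  (ready) forces ready = True.
  Clause (busy OR NOT ready) is falsified — contradiction.
Both cases fail, so the formula is unsatisfiable.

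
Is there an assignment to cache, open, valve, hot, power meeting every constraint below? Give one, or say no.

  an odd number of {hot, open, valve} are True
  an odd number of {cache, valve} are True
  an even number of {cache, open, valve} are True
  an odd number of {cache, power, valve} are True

cache=F, open=T, valve=T, hot=T, power=F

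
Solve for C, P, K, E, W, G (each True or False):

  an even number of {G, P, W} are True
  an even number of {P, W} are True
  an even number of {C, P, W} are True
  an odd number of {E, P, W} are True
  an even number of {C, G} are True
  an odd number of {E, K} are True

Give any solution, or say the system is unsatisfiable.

C = False, P = True, K = False, E = True, W = True, G = False

{G, P, W}: 2 true → even ✓
{P, W}: 2 true → even ✓
{C, P, W}: 2 true → even ✓
{E, P, W}: 3 true → odd ✓
{C, G}: 0 true → even ✓
{E, K}: 1 true → odd ✓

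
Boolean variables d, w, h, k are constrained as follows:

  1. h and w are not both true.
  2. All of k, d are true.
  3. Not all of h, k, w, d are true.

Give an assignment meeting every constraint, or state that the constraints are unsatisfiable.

d = True; w = True; h = False; k = True

  (1) h=F, w=T — not both ✓
  (2) {k, d}: all 2 true ✓
  (3) {h, k, w, d}: 3/4 true — not all ✓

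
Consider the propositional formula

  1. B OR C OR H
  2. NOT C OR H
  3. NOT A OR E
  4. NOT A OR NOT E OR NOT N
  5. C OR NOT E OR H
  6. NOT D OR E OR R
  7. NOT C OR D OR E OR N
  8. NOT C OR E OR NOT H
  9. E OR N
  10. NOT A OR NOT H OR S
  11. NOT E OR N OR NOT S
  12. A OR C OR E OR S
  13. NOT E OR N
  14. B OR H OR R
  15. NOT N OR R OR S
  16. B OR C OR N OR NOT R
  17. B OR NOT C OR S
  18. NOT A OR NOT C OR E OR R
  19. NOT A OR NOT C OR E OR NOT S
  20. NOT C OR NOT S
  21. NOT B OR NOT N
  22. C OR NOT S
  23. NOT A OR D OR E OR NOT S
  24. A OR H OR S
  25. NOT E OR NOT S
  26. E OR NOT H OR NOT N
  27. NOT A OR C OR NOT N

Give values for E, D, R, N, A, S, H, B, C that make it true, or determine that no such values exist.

Set E = True.
  then (NOT E OR N) forces N = True.
  then (NOT B OR NOT N) forces B = False.
  then (NOT E OR NOT S) forces S = False.
  then (NOT A OR NOT E OR NOT N) forces A = False.
  then (NOT N OR R OR S) forces R = True.
  then (B OR NOT C OR S) forces C = False.
  then (A OR H OR S) forces H = True.
Set D = False.
All clauses satisfied.

E = True, D = False, R = True, N = True, A = False, S = False, H = True, B = False, C = False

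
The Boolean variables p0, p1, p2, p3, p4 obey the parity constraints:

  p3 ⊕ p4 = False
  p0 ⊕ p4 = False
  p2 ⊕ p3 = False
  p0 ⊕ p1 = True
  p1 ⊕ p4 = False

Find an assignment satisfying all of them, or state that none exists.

Adding constraints 2, 4, 5 mod 2: every variable appears an even number of times on the left, so the left side is 0.
But the right sides sum to 1 (mod 2). 0 ≠ 1 — the system is inconsistent.

No satisfying assignment exists.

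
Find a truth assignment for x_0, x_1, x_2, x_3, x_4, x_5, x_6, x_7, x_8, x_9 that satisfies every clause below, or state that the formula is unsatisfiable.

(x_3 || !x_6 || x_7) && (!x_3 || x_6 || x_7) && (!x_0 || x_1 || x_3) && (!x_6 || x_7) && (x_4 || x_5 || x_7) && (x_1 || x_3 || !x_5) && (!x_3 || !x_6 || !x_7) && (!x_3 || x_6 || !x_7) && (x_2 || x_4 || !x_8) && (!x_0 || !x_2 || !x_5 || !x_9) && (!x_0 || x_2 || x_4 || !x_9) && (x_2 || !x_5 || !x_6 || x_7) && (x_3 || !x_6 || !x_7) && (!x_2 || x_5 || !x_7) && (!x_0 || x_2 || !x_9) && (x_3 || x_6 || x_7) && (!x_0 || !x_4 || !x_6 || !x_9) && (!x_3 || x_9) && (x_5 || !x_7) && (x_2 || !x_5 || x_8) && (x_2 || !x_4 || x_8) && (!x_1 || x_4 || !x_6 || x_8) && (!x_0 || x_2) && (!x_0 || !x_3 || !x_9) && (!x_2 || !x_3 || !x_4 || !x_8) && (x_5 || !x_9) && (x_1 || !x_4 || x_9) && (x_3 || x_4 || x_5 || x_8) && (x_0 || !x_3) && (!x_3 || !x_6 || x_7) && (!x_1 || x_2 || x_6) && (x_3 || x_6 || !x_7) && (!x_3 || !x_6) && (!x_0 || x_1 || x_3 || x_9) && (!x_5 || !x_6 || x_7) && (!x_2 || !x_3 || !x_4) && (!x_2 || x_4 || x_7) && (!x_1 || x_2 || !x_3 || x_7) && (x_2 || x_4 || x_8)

Case x_7 = True:
  (x_5 || !x_7) forces x_5 = True.
  If x_3 = True:
    (!x_3 || !x_6 || !x_7) forces x_6 = False.
    clause (!x_3 || x_6 || !x_7) is falsified.
  If x_3 = False:
    (x_1 || x_3 || !x_5) forces x_1 = True.
    (x_3 || !x_6 || !x_7) forces x_6 = False.
    clause (x_3 || x_6 || !x_7) is falsified.
  Every sub-case reaches a contradiction.
Case x_7 = False:
  (!x_6 || x_7) forces x_6 = False.
  (!x_3 || x_6 || x_7) forces x_3 = False.
  Clause (x_3 || x_6 || x_7) is falsified — contradiction.
Both cases fail, so the formula is unsatisfiable.

No satisfying assignment exists.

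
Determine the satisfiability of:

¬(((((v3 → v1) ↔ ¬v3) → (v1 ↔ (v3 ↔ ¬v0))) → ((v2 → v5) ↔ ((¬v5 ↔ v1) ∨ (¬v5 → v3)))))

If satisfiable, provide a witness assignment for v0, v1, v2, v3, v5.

v0=F; v1=T; v2=T; v3=T; v5=F

  ¬(((((v3 → v1) ↔ ¬v3) → (v1 ↔ (v3 ↔ ¬v0))) → ((v2 → v5) ↔ ((¬v5 ↔ v1) ∨ (¬v5 → v3))))) = True
    (((v3 → v1) ↔ ¬v3) → (v1 ↔ (v3 ↔ ¬v0))) → ((v2 → v5) ↔ ((¬v5 ↔ v1) ∨ (¬v5 → v3))) = False
      ((v3 → v1) ↔ ¬v3) → (v1 ↔ (v3 ↔ ¬v0)) = True
        (v3 → v1) ↔ ¬v3 = False
          v3 → v1 = True
          ¬v3 = False
        v1 ↔ (v3 ↔ ¬v0) = True
          v3 ↔ ¬v0 = True
            ¬v0 = True
      (v2 → v5) ↔ ((¬v5 ↔ v1) ∨ (¬v5 → v3)) = False
        v2 → v5 = False
        (¬v5 ↔ v1) ∨ (¬v5 → v3) = True
          ¬v5 ↔ v1 = True
            ¬v5 = True
          ¬v5 → v3 = True
            ¬v5 = True
The formula evaluates to True.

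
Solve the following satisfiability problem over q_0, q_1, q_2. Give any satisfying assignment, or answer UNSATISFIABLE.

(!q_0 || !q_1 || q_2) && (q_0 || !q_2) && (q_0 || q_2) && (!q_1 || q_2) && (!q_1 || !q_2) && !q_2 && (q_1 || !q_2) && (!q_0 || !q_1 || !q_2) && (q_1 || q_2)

Unsatisfiable — no assignment works.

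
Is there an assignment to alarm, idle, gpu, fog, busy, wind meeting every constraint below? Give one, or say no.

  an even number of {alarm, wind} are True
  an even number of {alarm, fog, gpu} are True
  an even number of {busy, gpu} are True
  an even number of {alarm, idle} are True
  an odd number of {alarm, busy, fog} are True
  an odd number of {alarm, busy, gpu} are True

Unsatisfiable — no assignment works.

Adding constraints 2, 3, 5 mod 2: every variable appears an even number of times on the left, so the left side is 0.
But the right sides sum to 1 (mod 2). 0 ≠ 1 — the system is inconsistent.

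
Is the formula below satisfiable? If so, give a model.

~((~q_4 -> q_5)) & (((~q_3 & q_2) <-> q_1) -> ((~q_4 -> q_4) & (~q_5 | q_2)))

q_1=T, q_2=F, q_3=T, q_4=F, q_5=F

  ~((~q_4 -> q_5)) = True
    ~q_4 -> q_5 = False
      ~q_4 = True
  ((~q_3 & q_2) <-> q_1) -> ((~q_4 -> q_4) & (~q_5 | q_2)) = True
    (~q_3 & q_2) <-> q_1 = False
      ~q_3 & q_2 = False
        ~q_3 = False
    (~q_4 -> q_4) & (~q_5 | q_2) = False
      ~q_4 -> q_4 = False
        ~q_4 = True
      ~q_5 | q_2 = True
        ~q_5 = True
Both conjuncts True, so the formula holds.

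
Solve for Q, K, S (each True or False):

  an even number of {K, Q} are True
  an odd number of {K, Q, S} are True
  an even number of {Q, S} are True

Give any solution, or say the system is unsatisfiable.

Q: True, K: True, S: True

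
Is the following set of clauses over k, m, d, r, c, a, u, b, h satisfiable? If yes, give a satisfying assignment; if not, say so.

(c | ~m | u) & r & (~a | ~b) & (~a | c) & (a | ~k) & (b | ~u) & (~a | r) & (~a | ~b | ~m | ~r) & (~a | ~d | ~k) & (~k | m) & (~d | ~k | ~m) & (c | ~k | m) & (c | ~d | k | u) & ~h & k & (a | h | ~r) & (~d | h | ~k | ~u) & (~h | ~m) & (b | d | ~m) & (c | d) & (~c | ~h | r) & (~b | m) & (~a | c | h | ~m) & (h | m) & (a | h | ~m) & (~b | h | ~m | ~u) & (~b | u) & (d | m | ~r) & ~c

Case c = True:
  Clause (~c) is falsified — contradiction.
Case c = False:
  (r) forces r = True.
  (~a | c) forces a = False.
  (a | ~k) forces k = False.
  Clause (k) is falsified — contradiction.
Both cases fail, so the formula is unsatisfiable.

Unsatisfiable — no assignment works.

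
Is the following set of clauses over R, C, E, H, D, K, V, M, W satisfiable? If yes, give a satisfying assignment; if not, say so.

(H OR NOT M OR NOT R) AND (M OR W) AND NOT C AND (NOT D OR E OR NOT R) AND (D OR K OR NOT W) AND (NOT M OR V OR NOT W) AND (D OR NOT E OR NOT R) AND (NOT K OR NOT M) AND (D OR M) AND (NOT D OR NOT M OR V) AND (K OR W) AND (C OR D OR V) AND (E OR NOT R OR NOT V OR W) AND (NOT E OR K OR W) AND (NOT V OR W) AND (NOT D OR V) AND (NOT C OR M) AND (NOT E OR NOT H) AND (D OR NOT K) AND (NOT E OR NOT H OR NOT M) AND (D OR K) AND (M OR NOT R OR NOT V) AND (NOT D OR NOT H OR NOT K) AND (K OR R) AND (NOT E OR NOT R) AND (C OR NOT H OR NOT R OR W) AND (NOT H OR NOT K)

R=F; C=F; E=T; H=F; D=T; K=T; V=T; M=F; W=T

Unit clause (NOT C) forces C = False.
Set R = False.
  then (K OR R) forces K = True.
  then (NOT H OR NOT K) forces H = False.
  then (NOT K OR NOT M) forces M = False.
  then (D OR M) forces D = True.
  then (NOT D OR V) forces V = True.
  then (M OR W) forces W = True.
Set E = True.
All clauses satisfied.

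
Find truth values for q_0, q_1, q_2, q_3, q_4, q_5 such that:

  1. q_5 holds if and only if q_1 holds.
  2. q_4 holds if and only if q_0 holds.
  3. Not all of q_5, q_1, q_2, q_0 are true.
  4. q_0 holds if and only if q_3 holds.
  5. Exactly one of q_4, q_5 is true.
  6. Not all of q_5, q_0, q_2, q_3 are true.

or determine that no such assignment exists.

q_0: False, q_1: True, q_2: False, q_3: False, q_4: False, q_5: True

  (1) q_5=T, q_1=T — same ✓
  (2) q_4=F, q_0=F — same ✓
  (3) {q_5, q_1, q_2, q_0}: 2/4 true — not all ✓
  (4) q_0=F, q_3=F — same ✓
  (5) {q_4, q_5}: 1 true — exactly one ✓
  (6) {q_5, q_0, q_2, q_3}: 1/4 true — not all ✓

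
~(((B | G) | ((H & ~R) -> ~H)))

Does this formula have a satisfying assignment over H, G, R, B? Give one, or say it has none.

H = True; G = False; R = False; B = False

  ~(((B | G) | ((H & ~R) -> ~H))) = True
    (B | G) | ((H & ~R) -> ~H) = False
      B | G = False
      (H & ~R) -> ~H = False
        H & ~R = True
          ~R = True
        ~H = False
The formula evaluates to True.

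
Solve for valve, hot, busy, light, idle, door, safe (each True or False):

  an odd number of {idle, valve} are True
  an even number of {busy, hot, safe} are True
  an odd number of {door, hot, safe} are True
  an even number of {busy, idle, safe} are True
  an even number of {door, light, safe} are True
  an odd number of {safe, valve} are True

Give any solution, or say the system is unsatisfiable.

valve = True, hot = False, busy = False, light = True, idle = False, door = True, safe = False

{idle, valve}: 1 true → odd ✓
{busy, hot, safe}: 0 true → even ✓
{door, hot, safe}: 1 true → odd ✓
{busy, idle, safe}: 0 true → even ✓
{door, light, safe}: 2 true → even ✓
{safe, valve}: 1 true → odd ✓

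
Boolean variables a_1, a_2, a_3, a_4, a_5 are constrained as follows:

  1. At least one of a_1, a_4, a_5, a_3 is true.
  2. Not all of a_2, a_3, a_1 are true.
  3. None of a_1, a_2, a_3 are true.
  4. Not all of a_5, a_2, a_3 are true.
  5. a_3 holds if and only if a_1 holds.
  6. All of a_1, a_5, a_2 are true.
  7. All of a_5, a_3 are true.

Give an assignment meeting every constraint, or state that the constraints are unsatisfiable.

Unsatisfiable — no assignment works.

Case a_1 = True:
  Constraint (3) is violated (a_1=T) — contradiction.
Case a_1 = False:
  Constraint (6) is violated (a_1=F) — contradiction.
Both cases fail — unsatisfiable.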